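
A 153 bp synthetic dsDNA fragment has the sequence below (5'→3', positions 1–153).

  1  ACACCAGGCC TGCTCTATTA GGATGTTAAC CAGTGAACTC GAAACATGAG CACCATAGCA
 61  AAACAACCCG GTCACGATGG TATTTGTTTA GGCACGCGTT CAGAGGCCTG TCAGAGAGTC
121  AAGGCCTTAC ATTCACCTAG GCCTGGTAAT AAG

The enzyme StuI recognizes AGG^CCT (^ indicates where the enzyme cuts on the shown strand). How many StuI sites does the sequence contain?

AGGCCT occurs starting at positions 6, 104, 122, 139.
StuI cuts at 4 sites.

4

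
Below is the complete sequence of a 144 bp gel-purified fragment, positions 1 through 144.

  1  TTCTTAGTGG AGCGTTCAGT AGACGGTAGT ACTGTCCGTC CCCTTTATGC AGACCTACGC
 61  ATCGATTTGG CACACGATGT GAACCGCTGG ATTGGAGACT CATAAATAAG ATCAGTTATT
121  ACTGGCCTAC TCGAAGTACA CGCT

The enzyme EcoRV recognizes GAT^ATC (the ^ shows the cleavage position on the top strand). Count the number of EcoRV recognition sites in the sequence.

0

No occurrence of GATATC is present in the sequence.
EcoRV does not cut: 0 sites.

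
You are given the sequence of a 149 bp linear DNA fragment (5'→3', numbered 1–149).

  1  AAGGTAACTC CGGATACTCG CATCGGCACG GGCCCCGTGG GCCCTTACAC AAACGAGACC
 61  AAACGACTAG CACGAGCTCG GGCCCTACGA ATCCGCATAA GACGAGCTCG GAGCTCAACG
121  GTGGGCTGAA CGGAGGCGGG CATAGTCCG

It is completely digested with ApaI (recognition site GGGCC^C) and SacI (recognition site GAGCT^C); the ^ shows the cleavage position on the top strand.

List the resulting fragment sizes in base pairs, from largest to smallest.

ApaI sites (GGGCCC) start at positions 30, 39, 80.
ApaI cuts after base 5 of each site (before the last base), so after positions 34, 43, 84.
SacI sites (GAGCTC) start at positions 74, 104, 111.
SacI cuts after base 5 of each site (before the last base), so after positions 78, 108, 115.
Combined cut positions: 34, 43, 78, 84, 108, 115.
Linear molecule, 6 cuts → 7 fragments:
  1–34 → 34 bp
  35–43 → 9 bp
  44–78 → 35 bp
  79–84 → 6 bp
  85–108 → 24 bp
  109–115 → 7 bp
  116–149 → 34 bp
Sorted largest to smallest: 35, 34, 34, 24, 9, 7, 6 bp.

35, 34, 34, 24, 9, 7, 6 bp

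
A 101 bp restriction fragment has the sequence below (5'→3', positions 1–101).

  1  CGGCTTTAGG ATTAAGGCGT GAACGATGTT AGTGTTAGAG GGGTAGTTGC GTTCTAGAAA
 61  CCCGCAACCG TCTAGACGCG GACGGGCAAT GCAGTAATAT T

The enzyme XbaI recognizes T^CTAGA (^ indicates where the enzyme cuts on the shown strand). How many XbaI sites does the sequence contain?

TCTAGA occurs starting at positions 53, 71.
XbaI cuts at 2 sites.

2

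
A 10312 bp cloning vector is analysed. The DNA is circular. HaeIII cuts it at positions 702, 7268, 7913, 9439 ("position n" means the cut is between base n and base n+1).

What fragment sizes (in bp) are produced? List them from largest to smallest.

Circular molecule, 4 cuts → 4 fragments:
  7268 − 702 = 6566 bp
  7913 − 7268 = 645 bp
  9439 − 7913 = 1526 bp
  wrap: 10312 − 9439 + 702 = 1575 bp
Sorted largest to smallest: 6566, 1575, 1526, 645 bp.

6566, 1575, 1526, 645 bp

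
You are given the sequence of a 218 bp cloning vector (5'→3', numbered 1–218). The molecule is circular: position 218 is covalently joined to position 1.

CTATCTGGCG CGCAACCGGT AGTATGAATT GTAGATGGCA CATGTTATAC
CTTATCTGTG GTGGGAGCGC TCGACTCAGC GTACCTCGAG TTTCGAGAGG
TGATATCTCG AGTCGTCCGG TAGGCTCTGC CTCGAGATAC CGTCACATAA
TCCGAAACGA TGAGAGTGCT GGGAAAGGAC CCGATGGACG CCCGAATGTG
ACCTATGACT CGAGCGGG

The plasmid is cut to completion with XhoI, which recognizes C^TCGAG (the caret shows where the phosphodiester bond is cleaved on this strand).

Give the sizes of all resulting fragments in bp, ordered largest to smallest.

94, 78, 24, 22 bp

XhoI sites (CTCGAG) start at positions 85, 107, 131, 209.
XhoI cuts after the first base of each site, so after positions 85, 107, 131, 209.
Circular molecule, 4 cuts → 4 fragments:
  86–107 → 22 bp
  108–131 → 24 bp
  132–209 → 78 bp
  210–218 then 1–85 → 9 + 85 = 94 bp
Sorted largest to smallest: 94, 78, 24, 22 bp.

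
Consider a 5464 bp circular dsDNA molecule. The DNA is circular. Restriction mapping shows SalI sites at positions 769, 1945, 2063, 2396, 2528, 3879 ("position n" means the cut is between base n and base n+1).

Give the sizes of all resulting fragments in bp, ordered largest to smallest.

2354, 1351, 1176, 333, 132, 118 bp

Circular molecule, 6 cuts → 6 fragments:
  1945 − 769 = 1176 bp
  2063 − 1945 = 118 bp
  2396 − 2063 = 333 bp
  2528 − 2396 = 132 bp
  3879 − 2528 = 1351 bp
  wrap: 5464 − 3879 + 769 = 2354 bp
Sorted largest to smallest: 2354, 1351, 1176, 333, 132, 118 bp.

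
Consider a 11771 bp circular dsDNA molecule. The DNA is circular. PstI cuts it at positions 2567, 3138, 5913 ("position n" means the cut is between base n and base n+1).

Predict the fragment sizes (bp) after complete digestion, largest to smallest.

8425, 2775, 571 bp

Circular molecule, 3 cuts → 3 fragments:
  3138 − 2567 = 571 bp
  5913 − 3138 = 2775 bp
  wrap: 11771 − 5913 + 2567 = 8425 bp
Sorted largest to smallest: 8425, 2775, 571 bp.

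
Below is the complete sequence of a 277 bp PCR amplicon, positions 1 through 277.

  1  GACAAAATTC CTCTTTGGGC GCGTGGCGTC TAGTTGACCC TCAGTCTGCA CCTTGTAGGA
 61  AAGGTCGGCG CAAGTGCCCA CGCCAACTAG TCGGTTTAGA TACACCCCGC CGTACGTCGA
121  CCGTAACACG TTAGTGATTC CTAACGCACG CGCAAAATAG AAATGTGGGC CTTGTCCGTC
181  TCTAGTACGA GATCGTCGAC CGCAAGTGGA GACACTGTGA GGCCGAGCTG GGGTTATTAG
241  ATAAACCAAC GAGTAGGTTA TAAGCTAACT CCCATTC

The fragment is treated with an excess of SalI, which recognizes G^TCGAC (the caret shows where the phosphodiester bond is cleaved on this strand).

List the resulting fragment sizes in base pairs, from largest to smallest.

SalI sites (GTCGAC) start at positions 116, 195.
SalI cuts after the first base of each site, so after positions 116, 195.
Linear molecule, 2 cuts → 3 fragments:
  1–116 → 116 bp
  117–195 → 79 bp
  196–277 → 82 bp
Sorted largest to smallest: 116, 82, 79 bp.

116, 82, 79 bp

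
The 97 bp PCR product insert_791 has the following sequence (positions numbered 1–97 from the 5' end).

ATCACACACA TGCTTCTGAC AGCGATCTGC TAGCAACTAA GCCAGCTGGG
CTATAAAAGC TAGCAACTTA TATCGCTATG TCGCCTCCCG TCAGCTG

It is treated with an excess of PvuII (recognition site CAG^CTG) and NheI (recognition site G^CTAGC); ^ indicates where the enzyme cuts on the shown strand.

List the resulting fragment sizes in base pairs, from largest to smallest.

35, 29, 16, 14, 3 bp

PvuII sites (CAGCTG) start at positions 43, 92.
PvuII cuts after base 3 of each site, so after positions 45, 94.
NheI sites (GCTAGC) start at positions 29, 59.
NheI cuts after the first base of each site, so after positions 29, 59.
Combined cut positions: 29, 45, 59, 94.
Linear molecule, 4 cuts → 5 fragments:
  1–29 → 29 bp
  30–45 → 16 bp
  46–59 → 14 bp
  60–94 → 35 bp
  95–97 → 3 bp
Sorted largest to smallest: 35, 29, 16, 14, 3 bp.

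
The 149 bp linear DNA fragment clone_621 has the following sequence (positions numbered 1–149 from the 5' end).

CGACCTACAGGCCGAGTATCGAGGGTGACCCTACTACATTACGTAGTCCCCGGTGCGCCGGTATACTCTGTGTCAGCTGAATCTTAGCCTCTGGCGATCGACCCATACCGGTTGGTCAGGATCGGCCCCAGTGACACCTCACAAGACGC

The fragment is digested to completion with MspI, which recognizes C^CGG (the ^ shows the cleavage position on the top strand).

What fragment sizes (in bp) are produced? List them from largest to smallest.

50, 50, 41, 8 bp

MspI sites (CCGG) start at positions 50, 58, 108.
MspI cuts after the first base of each site, so after positions 50, 58, 108.
Linear molecule, 3 cuts → 4 fragments:
  1–50 → 50 bp
  51–58 → 8 bp
  59–108 → 50 bp
  109–149 → 41 bp
Sorted largest to smallest: 50, 50, 41, 8 bp.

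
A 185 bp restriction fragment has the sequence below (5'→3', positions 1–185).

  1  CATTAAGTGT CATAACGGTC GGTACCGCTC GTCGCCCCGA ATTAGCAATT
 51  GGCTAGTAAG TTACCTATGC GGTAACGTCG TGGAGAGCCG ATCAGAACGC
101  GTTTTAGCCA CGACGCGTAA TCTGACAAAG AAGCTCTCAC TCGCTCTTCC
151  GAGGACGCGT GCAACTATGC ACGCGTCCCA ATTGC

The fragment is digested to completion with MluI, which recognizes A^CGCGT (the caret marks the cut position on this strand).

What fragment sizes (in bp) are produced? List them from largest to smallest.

MluI sites (ACGCGT) start at positions 97, 113, 155, 171.
MluI cuts after the first base of each site, so after positions 97, 113, 155, 171.
Linear molecule, 4 cuts → 5 fragments:
  1–97 → 97 bp
  98–113 → 16 bp
  114–155 → 42 bp
  156–171 → 16 bp
  172–185 → 14 bp
Sorted largest to smallest: 97, 42, 16, 16, 14 bp.

97, 42, 16, 16, 14 bp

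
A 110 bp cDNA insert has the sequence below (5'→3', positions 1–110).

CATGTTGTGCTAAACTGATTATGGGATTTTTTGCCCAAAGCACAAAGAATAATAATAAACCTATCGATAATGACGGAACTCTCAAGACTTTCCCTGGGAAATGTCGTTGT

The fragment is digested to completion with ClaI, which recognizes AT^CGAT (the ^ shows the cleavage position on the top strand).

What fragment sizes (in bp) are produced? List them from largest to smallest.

The ClaI site (ATCGAT) starts at position 63.
ClaI cuts after base 2 of each site, so after position 64.
Linear molecule, 1 cut → 2 fragments:
  1–64 → 64 bp
  65–110 → 46 bp
Sorted largest to smallest: 64, 46 bp.

64, 46 bp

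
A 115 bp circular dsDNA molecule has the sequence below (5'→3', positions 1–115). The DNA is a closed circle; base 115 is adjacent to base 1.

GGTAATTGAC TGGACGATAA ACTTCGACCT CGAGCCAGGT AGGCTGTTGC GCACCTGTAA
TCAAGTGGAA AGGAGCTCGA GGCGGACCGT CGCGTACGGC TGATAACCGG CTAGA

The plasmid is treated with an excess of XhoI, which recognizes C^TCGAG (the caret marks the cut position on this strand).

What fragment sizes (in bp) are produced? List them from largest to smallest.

XhoI sites (CTCGAG) start at positions 29, 76.
XhoI cuts after the first base of each site, so after positions 29, 76.
Circular molecule, 2 cuts → 2 fragments:
  30–76 → 47 bp
  77–115 then 1–29 → 39 + 29 = 68 bp
Sorted largest to smallest: 68, 47 bp.

68, 47 bp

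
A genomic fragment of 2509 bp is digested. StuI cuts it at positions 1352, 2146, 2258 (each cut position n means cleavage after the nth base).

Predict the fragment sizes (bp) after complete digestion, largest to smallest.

Linear molecule, 3 cuts → 4 fragments:
  1352 − 0 = 1352 bp
  2146 − 1352 = 794 bp
  2258 − 2146 = 112 bp
  2509 − 2258 = 251 bp
Sorted largest to smallest: 1352, 794, 251, 112 bp.

1352, 794, 251, 112 bp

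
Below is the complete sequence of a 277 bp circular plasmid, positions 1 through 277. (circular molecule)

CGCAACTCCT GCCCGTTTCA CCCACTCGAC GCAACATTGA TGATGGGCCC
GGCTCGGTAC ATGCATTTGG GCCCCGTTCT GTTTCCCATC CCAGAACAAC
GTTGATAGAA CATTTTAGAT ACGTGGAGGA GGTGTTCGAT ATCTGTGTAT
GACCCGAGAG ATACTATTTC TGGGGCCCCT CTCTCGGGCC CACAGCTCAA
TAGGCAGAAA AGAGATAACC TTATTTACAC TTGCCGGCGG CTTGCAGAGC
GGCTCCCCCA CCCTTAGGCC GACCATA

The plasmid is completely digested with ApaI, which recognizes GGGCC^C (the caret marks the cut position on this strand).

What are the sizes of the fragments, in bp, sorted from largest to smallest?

136, 104, 24, 13 bp

ApaI sites (GGGCCC) start at positions 45, 69, 173, 186.
ApaI cuts after base 5 of each site (before the last base), so after positions 49, 73, 177, 190.
Circular molecule, 4 cuts → 4 fragments:
  50–73 → 24 bp
  74–177 → 104 bp
  178–190 → 13 bp
  191–277 then 1–49 → 87 + 49 = 136 bp
Sorted largest to smallest: 136, 104, 24, 13 bp.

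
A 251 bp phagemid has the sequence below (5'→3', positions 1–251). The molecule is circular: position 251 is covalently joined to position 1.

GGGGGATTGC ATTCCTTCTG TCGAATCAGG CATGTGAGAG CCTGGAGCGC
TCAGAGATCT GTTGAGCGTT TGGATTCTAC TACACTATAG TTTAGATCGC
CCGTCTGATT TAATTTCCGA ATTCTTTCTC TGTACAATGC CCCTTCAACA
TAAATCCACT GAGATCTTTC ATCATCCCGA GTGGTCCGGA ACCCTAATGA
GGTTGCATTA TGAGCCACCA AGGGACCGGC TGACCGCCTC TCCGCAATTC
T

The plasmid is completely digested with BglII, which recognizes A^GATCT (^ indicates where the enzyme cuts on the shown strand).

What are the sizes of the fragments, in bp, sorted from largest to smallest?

BglII sites (AGATCT) start at positions 55, 162.
BglII cuts after the first base of each site, so after positions 55, 162.
Circular molecule, 2 cuts → 2 fragments:
  56–162 → 107 bp
  163–251 then 1–55 → 89 + 55 = 144 bp
Sorted largest to smallest: 144, 107 bp.

144, 107 bp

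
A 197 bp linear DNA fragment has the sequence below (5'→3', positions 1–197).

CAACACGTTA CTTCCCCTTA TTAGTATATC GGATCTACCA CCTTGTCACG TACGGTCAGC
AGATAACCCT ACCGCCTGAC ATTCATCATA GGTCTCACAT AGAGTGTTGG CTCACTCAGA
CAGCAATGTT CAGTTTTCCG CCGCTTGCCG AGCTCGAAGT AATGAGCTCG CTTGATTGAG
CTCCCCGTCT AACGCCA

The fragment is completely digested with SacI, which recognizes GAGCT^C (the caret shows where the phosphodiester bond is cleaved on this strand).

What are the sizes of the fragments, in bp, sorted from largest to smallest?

154, 15, 14, 14 bp

SacI sites (GAGCTC) start at positions 150, 164, 178.
SacI cuts after base 5 of each site (before the last base), so after positions 154, 168, 182.
Linear molecule, 3 cuts → 4 fragments:
  1–154 → 154 bp
  155–168 → 14 bp
  169–182 → 14 bp
  183–197 → 15 bp
Sorted largest to smallest: 154, 15, 14, 14 bp.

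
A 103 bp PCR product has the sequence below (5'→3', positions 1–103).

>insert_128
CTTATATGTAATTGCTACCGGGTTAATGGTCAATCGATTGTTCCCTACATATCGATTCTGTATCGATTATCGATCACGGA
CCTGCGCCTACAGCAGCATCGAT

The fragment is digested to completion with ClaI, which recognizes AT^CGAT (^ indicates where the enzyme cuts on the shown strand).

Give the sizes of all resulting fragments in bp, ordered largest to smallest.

ClaI sites (ATCGAT) start at positions 33, 51, 62, 69, 98.
ClaI cuts after base 2 of each site, so after positions 34, 52, 63, 70, 99.
Linear molecule, 5 cuts → 6 fragments:
  1–34 → 34 bp
  35–52 → 18 bp
  53–63 → 11 bp
  64–70 → 7 bp
  71–99 → 29 bp
  100–103 → 4 bp
Sorted largest to smallest: 34, 29, 18, 11, 7, 4 bp.

34, 29, 18, 11, 7, 4 bp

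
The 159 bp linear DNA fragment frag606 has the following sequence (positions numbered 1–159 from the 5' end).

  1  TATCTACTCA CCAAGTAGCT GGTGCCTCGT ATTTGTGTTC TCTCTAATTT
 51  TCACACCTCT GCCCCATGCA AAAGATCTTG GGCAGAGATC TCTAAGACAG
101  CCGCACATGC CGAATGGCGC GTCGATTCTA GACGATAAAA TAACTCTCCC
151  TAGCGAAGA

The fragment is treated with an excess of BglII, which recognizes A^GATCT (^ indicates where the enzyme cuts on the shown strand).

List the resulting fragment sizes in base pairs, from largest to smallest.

BglII sites (AGATCT) start at positions 73, 86.
BglII cuts after the first base of each site, so after positions 73, 86.
Linear molecule, 2 cuts → 3 fragments:
  1–73 → 73 bp
  74–86 → 13 bp
  87–159 → 73 bp
Sorted largest to smallest: 73, 73, 13 bp.

73, 73, 13 bp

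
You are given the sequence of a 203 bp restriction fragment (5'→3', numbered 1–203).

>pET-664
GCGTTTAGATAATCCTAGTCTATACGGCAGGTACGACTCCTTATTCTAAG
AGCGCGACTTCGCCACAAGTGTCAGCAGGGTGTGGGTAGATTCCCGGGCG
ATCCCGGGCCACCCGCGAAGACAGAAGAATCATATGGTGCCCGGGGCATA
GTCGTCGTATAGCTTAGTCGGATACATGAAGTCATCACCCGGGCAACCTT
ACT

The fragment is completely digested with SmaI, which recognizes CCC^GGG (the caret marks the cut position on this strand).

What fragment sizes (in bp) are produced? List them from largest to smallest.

95, 48, 37, 13, 10 bp

SmaI sites (CCCGGG) start at positions 93, 103, 140, 188.
SmaI cuts after base 3 of each site, so after positions 95, 105, 142, 190.
Linear molecule, 4 cuts → 5 fragments:
  1–95 → 95 bp
  96–105 → 10 bp
  106–142 → 37 bp
  143–190 → 48 bp
  191–203 → 13 bp
Sorted largest to smallest: 95, 48, 37, 13, 10 bp.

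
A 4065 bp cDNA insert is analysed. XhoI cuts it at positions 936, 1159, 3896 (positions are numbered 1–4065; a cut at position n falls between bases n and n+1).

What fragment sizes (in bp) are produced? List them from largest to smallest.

Linear molecule, 3 cuts → 4 fragments:
  936 − 0 = 936 bp
  1159 − 936 = 223 bp
  3896 − 1159 = 2737 bp
  4065 − 3896 = 169 bp
Sorted largest to smallest: 2737, 936, 223, 169 bp.

2737, 936, 223, 169 bp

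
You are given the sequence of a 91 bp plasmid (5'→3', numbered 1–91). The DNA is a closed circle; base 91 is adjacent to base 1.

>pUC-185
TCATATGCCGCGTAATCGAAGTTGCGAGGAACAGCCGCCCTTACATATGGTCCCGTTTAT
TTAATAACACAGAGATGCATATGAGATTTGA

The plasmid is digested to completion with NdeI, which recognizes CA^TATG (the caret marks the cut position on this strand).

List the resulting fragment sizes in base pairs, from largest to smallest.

42, 34, 15 bp

NdeI sites (CATATG) start at positions 2, 44, 78.
NdeI cuts after base 2 of each site, so after positions 3, 45, 79.
Circular molecule, 3 cuts → 3 fragments:
  4–45 → 42 bp
  46–79 → 34 bp
  80–91 then 1–3 → 12 + 3 = 15 bp
Sorted largest to smallest: 42, 34, 15 bp.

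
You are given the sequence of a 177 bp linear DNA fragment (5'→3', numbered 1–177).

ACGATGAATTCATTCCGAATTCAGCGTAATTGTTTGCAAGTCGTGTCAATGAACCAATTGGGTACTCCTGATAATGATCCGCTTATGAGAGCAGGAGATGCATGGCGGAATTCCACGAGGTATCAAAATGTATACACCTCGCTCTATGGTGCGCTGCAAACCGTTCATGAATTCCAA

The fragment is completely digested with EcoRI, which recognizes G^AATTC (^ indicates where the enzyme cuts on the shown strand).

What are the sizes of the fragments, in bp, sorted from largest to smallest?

91, 61, 11, 8, 6 bp

EcoRI sites (GAATTC) start at positions 6, 17, 108, 169.
EcoRI cuts after the first base of each site, so after positions 6, 17, 108, 169.
Linear molecule, 4 cuts → 5 fragments:
  1–6 → 6 bp
  7–17 → 11 bp
  18–108 → 91 bp
  109–169 → 61 bp
  170–177 → 8 bp
Sorted largest to smallest: 91, 61, 11, 8, 6 bp.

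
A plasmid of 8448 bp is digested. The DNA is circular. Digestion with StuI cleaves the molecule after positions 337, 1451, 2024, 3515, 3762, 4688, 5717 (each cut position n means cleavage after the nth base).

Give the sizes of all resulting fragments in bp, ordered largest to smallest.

Circular molecule, 7 cuts → 7 fragments:
  1451 − 337 = 1114 bp
  2024 − 1451 = 573 bp
  3515 − 2024 = 1491 bp
  3762 − 3515 = 247 bp
  4688 − 3762 = 926 bp
  5717 − 4688 = 1029 bp
  wrap: 8448 − 5717 + 337 = 3068 bp
Sorted largest to smallest: 3068, 1491, 1114, 1029, 926, 573, 247 bp.

3068, 1491, 1114, 1029, 926, 573, 247 bp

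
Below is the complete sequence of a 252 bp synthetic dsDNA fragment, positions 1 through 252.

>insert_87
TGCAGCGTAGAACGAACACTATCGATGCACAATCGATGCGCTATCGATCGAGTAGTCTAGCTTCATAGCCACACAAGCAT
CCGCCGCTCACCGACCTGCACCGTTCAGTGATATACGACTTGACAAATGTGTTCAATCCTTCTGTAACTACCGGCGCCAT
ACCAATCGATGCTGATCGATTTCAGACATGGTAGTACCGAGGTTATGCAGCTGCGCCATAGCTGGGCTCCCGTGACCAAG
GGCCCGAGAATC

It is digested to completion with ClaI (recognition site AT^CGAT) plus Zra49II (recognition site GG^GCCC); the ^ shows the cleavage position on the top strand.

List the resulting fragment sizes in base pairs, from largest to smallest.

ClaI sites (ATCGAT) start at positions 21, 32, 43, 165, 175.
ClaI cuts after base 2 of each site, so after positions 22, 33, 44, 166, 176.
The Zra49II site (GGGCCC) starts at position 240.
Zra49II cuts after base 2 of each site, so after position 241.
Combined cut positions: 22, 33, 44, 166, 176, 241.
Linear molecule, 6 cuts → 7 fragments:
  1–22 → 22 bp
  23–33 → 11 bp
  34–44 → 11 bp
  45–166 → 122 bp
  167–176 → 10 bp
  177–241 → 65 bp
  242–252 → 11 bp
Sorted largest to smallest: 122, 65, 22, 11, 11, 11, 10 bp.

122, 65, 22, 11, 11, 11, 10 bp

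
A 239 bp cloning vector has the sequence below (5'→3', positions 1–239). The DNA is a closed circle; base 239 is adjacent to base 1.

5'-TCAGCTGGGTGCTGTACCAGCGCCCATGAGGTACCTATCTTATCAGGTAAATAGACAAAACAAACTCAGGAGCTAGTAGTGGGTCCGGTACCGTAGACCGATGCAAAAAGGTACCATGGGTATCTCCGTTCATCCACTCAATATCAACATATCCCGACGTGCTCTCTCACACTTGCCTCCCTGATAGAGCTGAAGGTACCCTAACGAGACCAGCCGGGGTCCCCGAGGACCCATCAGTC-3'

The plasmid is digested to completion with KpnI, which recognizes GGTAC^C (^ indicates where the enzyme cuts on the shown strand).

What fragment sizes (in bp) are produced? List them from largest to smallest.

85, 74, 57, 23 bp

KpnI sites (GGTACC) start at positions 30, 87, 110, 195.
KpnI cuts after base 5 of each site (before the last base), so after positions 34, 91, 114, 199.
Circular molecule, 4 cuts → 4 fragments:
  35–91 → 57 bp
  92–114 → 23 bp
  115–199 → 85 bp
  200–239 then 1–34 → 40 + 34 = 74 bp
Sorted largest to smallest: 85, 74, 57, 23 bp.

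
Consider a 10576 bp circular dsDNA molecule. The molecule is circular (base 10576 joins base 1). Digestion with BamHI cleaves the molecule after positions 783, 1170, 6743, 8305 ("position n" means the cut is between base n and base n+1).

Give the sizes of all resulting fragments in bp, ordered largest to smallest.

Circular molecule, 4 cuts → 4 fragments:
  1170 − 783 = 387 bp
  6743 − 1170 = 5573 bp
  8305 − 6743 = 1562 bp
  wrap: 10576 − 8305 + 783 = 3054 bp
Sorted largest to smallest: 5573, 3054, 1562, 387 bp.

5573, 3054, 1562, 387 bp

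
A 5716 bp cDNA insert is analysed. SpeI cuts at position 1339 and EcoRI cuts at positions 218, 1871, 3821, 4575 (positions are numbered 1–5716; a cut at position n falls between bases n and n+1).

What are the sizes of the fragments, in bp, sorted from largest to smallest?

1950, 1141, 1121, 754, 532, 218 bp

Combined cut positions (sorted): 218, 1339, 1871, 3821, 4575.
Linear molecule, 5 cuts → 6 fragments:
  218 − 0 = 218 bp
  1339 − 218 = 1121 bp
  1871 − 1339 = 532 bp
  3821 − 1871 = 1950 bp
  4575 − 3821 = 754 bp
  5716 − 4575 = 1141 bp
Sorted largest to smallest: 1950, 1141, 1121, 754, 532, 218 bp.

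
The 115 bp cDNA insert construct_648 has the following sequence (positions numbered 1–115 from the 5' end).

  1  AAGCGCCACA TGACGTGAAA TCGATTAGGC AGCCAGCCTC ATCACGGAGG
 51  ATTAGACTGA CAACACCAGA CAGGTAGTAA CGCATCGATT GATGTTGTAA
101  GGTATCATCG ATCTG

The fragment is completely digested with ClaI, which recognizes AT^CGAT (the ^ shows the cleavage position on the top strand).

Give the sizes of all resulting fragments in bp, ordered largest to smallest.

64, 23, 21, 7 bp

ClaI sites (ATCGAT) start at positions 20, 84, 107.
ClaI cuts after base 2 of each site, so after positions 21, 85, 108.
Linear molecule, 3 cuts → 4 fragments:
  1–21 → 21 bp
  22–85 → 64 bp
  86–108 → 23 bp
  109–115 → 7 bp
Sorted largest to smallest: 64, 23, 21, 7 bp.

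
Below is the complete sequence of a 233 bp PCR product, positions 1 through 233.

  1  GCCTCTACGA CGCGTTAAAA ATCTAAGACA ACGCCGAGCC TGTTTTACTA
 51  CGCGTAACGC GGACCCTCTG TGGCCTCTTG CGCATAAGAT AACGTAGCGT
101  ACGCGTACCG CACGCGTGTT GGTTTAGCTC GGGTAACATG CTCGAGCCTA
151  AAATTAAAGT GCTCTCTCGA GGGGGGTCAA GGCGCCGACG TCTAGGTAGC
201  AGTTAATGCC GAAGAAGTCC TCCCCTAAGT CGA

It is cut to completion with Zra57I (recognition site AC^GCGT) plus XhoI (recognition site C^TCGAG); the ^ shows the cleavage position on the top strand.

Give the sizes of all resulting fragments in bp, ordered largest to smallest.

67, 51, 40, 28, 25, 11, 11 bp

Zra57I sites (ACGCGT) start at positions 10, 50, 101, 112.
Zra57I cuts after base 2 of each site, so after positions 11, 51, 102, 113.
XhoI sites (CTCGAG) start at positions 141, 166.
XhoI cuts after the first base of each site, so after positions 141, 166.
Combined cut positions: 11, 51, 102, 113, 141, 166.
Linear molecule, 6 cuts → 7 fragments:
  1–11 → 11 bp
  12–51 → 40 bp
  52–102 → 51 bp
  103–113 → 11 bp
  114–141 → 28 bp
  142–166 → 25 bp
  167–233 → 67 bp
Sorted largest to smallest: 67, 51, 40, 28, 25, 11, 11 bp.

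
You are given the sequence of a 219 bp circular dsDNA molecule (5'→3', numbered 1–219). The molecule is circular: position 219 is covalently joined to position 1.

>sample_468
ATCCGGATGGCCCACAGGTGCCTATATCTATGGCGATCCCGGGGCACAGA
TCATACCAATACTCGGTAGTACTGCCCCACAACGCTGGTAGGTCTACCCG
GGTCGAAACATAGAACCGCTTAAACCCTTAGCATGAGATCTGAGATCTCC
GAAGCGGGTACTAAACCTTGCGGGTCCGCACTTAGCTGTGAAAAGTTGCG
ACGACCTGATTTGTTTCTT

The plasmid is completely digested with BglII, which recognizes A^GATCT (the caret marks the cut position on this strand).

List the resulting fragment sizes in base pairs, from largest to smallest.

BglII sites (AGATCT) start at positions 136, 143.
BglII cuts after the first base of each site, so after positions 136, 143.
Circular molecule, 2 cuts → 2 fragments:
  137–143 → 7 bp
  144–219 then 1–136 → 76 + 136 = 212 bp
Sorted largest to smallest: 212, 7 bp.

212, 7 bp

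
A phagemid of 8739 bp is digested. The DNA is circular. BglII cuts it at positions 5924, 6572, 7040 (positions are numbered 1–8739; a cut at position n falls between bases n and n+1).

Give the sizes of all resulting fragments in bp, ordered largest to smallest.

Circular molecule, 3 cuts → 3 fragments:
  6572 − 5924 = 648 bp
  7040 − 6572 = 468 bp
  wrap: 8739 − 7040 + 5924 = 7623 bp
Sorted largest to smallest: 7623, 648, 468 bp.

7623, 648, 468 bp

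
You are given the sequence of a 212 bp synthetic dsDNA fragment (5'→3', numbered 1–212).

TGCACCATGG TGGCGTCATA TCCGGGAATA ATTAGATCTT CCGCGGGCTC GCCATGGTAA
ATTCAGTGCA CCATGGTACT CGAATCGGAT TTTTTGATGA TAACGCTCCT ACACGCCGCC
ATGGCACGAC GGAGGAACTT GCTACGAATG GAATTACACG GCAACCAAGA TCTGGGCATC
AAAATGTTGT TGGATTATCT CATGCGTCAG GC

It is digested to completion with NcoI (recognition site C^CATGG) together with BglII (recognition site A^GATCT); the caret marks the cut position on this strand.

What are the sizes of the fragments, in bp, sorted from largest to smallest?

NcoI sites (CCATGG) start at positions 5, 52, 71, 119.
NcoI cuts after the first base of each site, so after positions 5, 52, 71, 119.
BglII sites (AGATCT) start at positions 34, 168.
BglII cuts after the first base of each site, so after positions 34, 168.
Combined cut positions: 5, 34, 52, 71, 119, 168.
Linear molecule, 6 cuts → 7 fragments:
  1–5 → 5 bp
  6–34 → 29 bp
  35–52 → 18 bp
  53–71 → 19 bp
  72–119 → 48 bp
  120–168 → 49 bp
  169–212 → 44 bp
Sorted largest to smallest: 49, 48, 44, 29, 19, 18, 5 bp.

49, 48, 44, 29, 19, 18, 5 bp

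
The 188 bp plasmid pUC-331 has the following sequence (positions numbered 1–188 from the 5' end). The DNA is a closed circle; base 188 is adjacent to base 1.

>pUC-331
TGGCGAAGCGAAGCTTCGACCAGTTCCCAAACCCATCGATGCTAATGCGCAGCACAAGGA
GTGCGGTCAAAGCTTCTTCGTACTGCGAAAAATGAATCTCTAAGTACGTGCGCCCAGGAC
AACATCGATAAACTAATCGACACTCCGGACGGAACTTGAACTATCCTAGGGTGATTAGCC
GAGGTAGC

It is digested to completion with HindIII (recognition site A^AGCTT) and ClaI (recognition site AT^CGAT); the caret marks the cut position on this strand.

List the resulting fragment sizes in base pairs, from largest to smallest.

HindIII sites (AAGCTT) start at positions 11, 70.
HindIII cuts after the first base of each site, so after positions 11, 70.
ClaI sites (ATCGAT) start at positions 35, 124.
ClaI cuts after base 2 of each site, so after positions 36, 125.
Combined cut positions: 11, 36, 70, 125.
Circular molecule, 4 cuts → 4 fragments:
  12–36 → 25 bp
  37–70 → 34 bp
  71–125 → 55 bp
  126–188 then 1–11 → 63 + 11 = 74 bp
Sorted largest to smallest: 74, 55, 34, 25 bp.

74, 55, 34, 25 bp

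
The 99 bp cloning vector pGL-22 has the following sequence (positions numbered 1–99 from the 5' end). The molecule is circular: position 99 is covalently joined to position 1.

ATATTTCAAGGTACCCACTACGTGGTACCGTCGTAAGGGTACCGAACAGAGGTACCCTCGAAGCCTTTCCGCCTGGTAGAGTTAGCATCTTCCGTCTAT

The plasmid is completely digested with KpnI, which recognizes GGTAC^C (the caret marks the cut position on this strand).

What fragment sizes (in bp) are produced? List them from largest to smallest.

58, 14, 14, 13 bp

KpnI sites (GGTACC) start at positions 10, 24, 38, 51.
KpnI cuts after base 5 of each site (before the last base), so after positions 14, 28, 42, 55.
Circular molecule, 4 cuts → 4 fragments:
  15–28 → 14 bp
  29–42 → 14 bp
  43–55 → 13 bp
  56–99 then 1–14 → 44 + 14 = 58 bp
Sorted largest to smallest: 58, 14, 14, 13 bp.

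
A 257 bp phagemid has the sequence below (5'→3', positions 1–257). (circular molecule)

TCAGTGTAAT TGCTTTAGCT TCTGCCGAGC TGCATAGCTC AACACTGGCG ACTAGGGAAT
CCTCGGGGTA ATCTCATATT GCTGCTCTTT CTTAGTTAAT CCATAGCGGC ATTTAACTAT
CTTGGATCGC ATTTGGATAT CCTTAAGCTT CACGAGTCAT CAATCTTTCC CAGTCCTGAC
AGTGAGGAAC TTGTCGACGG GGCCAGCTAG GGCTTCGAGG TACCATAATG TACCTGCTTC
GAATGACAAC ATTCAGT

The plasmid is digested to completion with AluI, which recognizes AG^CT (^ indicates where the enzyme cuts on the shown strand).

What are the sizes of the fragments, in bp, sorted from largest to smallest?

AluI sites (AGCT) start at positions 17, 28, 36, 146, 205.
AluI cuts after base 2 of each site, so after positions 18, 29, 37, 147, 206.
Circular molecule, 5 cuts → 5 fragments:
  19–29 → 11 bp
  30–37 → 8 bp
  38–147 → 110 bp
  148–206 → 59 bp
  207–257 then 1–18 → 51 + 18 = 69 bp
Sorted largest to smallest: 110, 69, 59, 11, 8 bp.

110, 69, 59, 11, 8 bp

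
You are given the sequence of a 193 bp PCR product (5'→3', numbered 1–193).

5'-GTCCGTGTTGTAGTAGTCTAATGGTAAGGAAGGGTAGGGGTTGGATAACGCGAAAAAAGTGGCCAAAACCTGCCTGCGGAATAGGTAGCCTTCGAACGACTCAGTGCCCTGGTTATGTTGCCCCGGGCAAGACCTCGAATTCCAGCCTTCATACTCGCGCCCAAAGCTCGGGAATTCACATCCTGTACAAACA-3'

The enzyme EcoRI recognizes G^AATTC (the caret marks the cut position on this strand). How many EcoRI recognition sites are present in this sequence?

2

GAATTC occurs starting at positions 137, 172.
EcoRI cuts at 2 sites.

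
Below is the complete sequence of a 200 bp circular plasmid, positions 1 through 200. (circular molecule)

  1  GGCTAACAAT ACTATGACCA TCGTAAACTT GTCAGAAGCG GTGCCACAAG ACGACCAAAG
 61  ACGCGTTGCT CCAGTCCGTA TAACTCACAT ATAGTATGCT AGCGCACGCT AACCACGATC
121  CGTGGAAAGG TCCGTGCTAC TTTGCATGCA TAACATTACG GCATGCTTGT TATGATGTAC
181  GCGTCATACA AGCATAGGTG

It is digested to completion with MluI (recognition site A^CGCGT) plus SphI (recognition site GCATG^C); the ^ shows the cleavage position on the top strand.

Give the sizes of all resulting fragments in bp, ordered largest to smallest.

MluI sites (ACGCGT) start at positions 61, 179.
MluI cuts after the first base of each site, so after positions 61, 179.
SphI sites (GCATGC) start at positions 144, 161.
SphI cuts after base 5 of each site (before the last base), so after positions 148, 165.
Combined cut positions: 61, 148, 165, 179.
Circular molecule, 4 cuts → 4 fragments:
  62–148 → 87 bp
  149–165 → 17 bp
  166–179 → 14 bp
  180–200 then 1–61 → 21 + 61 = 82 bp
Sorted largest to smallest: 87, 82, 17, 14 bp.

87, 82, 17, 14 bp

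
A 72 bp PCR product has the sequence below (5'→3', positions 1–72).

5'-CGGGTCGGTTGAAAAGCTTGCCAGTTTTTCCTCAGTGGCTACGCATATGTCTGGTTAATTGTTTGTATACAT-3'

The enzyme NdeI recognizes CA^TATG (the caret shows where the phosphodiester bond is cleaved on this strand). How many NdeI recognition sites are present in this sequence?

CATATG occurs starting at position 44.
NdeI cuts at 1 site.

1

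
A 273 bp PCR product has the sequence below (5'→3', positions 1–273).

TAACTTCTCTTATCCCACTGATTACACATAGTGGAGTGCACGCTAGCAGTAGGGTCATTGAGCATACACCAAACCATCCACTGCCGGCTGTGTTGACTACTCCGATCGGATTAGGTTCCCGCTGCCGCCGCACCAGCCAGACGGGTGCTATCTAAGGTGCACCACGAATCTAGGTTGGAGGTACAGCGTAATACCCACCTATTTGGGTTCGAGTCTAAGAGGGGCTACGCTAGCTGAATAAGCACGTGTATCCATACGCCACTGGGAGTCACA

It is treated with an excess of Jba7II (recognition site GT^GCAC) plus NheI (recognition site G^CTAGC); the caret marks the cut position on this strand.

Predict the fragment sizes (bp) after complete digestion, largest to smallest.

Jba7II sites (GTGCAC) start at positions 36, 157.
Jba7II cuts after base 2 of each site, so after positions 37, 158.
NheI sites (GCTAGC) start at positions 42, 229.
NheI cuts after the first base of each site, so after positions 42, 229.
Combined cut positions: 37, 42, 158, 229.
Linear molecule, 4 cuts → 5 fragments:
  1–37 → 37 bp
  38–42 → 5 bp
  43–158 → 116 bp
  159–229 → 71 bp
  230–273 → 44 bp
Sorted largest to smallest: 116, 71, 44, 37, 5 bp.

116, 71, 44, 37, 5 bp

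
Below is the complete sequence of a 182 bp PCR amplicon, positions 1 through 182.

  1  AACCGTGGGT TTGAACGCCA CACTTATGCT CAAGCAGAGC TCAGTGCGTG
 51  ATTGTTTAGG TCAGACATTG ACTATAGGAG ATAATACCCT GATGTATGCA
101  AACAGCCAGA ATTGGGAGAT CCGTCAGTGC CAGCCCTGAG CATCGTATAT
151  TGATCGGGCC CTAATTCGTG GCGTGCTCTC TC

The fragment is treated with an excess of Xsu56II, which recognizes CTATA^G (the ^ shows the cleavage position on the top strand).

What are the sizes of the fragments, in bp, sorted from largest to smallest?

106, 76 bp

The Xsu56II site (CTATAG) starts at position 72.
Xsu56II cuts after base 5 of each site (before the last base), so after position 76.
Linear molecule, 1 cut → 2 fragments:
  1–76 → 76 bp
  77–182 → 106 bp
Sorted largest to smallest: 106, 76 bp.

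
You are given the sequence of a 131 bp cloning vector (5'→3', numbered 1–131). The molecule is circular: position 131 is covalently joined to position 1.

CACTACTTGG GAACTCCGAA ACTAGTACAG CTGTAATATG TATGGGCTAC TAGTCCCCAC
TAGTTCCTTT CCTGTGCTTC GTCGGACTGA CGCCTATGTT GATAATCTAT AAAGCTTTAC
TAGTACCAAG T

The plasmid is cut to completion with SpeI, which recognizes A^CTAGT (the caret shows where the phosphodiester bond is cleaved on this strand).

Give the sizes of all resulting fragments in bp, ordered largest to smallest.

60, 33, 28, 10 bp

SpeI sites (ACTAGT) start at positions 21, 49, 59, 119.
SpeI cuts after the first base of each site, so after positions 21, 49, 59, 119.
Circular molecule, 4 cuts → 4 fragments:
  22–49 → 28 bp
  50–59 → 10 bp
  60–119 → 60 bp
  120–131 then 1–21 → 12 + 21 = 33 bp
Sorted largest to smallest: 60, 33, 28, 10 bp.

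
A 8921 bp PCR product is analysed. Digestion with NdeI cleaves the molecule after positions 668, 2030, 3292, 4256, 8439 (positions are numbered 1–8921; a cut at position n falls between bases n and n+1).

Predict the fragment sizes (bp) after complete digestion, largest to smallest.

Linear molecule, 5 cuts → 6 fragments:
  668 − 0 = 668 bp
  2030 − 668 = 1362 bp
  3292 − 2030 = 1262 bp
  4256 − 3292 = 964 bp
  8439 − 4256 = 4183 bp
  8921 − 8439 = 482 bp
Sorted largest to smallest: 4183, 1362, 1262, 964, 668, 482 bp.

4183, 1362, 1262, 964, 668, 482 bp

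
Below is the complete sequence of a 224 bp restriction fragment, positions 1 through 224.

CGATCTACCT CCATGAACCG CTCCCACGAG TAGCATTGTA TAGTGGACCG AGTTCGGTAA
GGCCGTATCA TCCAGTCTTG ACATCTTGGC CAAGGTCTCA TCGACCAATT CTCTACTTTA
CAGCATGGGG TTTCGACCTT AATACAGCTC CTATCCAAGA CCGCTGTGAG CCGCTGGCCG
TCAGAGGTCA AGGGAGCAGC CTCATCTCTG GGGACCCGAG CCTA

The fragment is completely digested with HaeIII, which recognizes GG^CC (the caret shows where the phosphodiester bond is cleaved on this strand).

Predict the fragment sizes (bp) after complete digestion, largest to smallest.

HaeIII sites (GGCC) start at positions 61, 88, 176.
HaeIII cuts after base 2 of each site, so after positions 62, 89, 177.
Linear molecule, 3 cuts → 4 fragments:
  1–62 → 62 bp
  63–89 → 27 bp
  90–177 → 88 bp
  178–224 → 47 bp
Sorted largest to smallest: 88, 62, 47, 27 bp.

88, 62, 47, 27 bp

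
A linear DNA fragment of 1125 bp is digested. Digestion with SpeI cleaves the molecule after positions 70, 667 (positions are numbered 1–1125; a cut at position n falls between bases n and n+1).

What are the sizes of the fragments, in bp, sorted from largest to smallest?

Linear molecule, 2 cuts → 3 fragments:
  70 − 0 = 70 bp
  667 − 70 = 597 bp
  1125 − 667 = 458 bp
Sorted largest to smallest: 597, 458, 70 bp.

597, 458, 70 bp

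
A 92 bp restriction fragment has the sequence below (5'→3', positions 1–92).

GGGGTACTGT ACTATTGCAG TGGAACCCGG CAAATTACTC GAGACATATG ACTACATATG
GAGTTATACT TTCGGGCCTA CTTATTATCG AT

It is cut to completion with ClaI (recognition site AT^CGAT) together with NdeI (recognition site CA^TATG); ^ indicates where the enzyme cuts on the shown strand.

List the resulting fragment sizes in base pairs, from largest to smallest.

The ClaI site (ATCGAT) starts at position 87.
ClaI cuts after base 2 of each site, so after position 88.
NdeI sites (CATATG) start at positions 45, 55.
NdeI cuts after base 2 of each site, so after positions 46, 56.
Combined cut positions: 46, 56, 88.
Linear molecule, 3 cuts → 4 fragments:
  1–46 → 46 bp
  47–56 → 10 bp
  57–88 → 32 bp
  89–92 → 4 bp
Sorted largest to smallest: 46, 32, 10, 4 bp.

46, 32, 10, 4 bp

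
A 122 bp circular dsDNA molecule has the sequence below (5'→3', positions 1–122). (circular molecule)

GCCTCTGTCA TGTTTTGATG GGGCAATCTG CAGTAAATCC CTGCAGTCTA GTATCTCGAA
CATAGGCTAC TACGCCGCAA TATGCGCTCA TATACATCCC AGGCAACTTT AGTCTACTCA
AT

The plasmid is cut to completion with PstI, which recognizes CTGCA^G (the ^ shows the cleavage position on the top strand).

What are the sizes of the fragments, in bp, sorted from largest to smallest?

109, 13 bp

PstI sites (CTGCAG) start at positions 28, 41.
PstI cuts after base 5 of each site (before the last base), so after positions 32, 45.
Circular molecule, 2 cuts → 2 fragments:
  33–45 → 13 bp
  46–122 then 1–32 → 77 + 32 = 109 bp
Sorted largest to smallest: 109, 13 bp.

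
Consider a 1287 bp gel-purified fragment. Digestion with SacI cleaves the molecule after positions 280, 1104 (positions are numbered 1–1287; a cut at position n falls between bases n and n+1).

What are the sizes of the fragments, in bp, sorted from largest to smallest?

824, 280, 183 bp

Linear molecule, 2 cuts → 3 fragments:
  280 − 0 = 280 bp
  1104 − 280 = 824 bp
  1287 − 1104 = 183 bp
Sorted largest to smallest: 824, 280, 183 bp.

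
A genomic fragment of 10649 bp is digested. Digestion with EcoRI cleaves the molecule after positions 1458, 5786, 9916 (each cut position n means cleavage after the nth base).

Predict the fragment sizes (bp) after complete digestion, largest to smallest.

Linear molecule, 3 cuts → 4 fragments:
  1458 − 0 = 1458 bp
  5786 − 1458 = 4328 bp
  9916 − 5786 = 4130 bp
  10649 − 9916 = 733 bp
Sorted largest to smallest: 4328, 4130, 1458, 733 bp.

4328, 4130, 1458, 733 bp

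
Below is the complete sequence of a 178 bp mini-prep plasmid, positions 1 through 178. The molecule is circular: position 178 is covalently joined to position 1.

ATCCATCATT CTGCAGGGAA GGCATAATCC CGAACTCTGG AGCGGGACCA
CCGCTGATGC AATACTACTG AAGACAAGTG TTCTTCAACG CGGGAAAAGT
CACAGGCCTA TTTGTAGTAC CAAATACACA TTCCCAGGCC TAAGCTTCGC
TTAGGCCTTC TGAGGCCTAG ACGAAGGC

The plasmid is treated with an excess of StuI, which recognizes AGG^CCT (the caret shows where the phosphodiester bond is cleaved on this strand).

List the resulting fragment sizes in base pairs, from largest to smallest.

StuI sites (AGGCCT) start at positions 104, 136, 153, 163.
StuI cuts after base 3 of each site, so after positions 106, 138, 155, 165.
Circular molecule, 4 cuts → 4 fragments:
  107–138 → 32 bp
  139–155 → 17 bp
  156–165 → 10 bp
  166–178 then 1–106 → 13 + 106 = 119 bp
Sorted largest to smallest: 119, 32, 17, 10 bp.

119, 32, 17, 10 bp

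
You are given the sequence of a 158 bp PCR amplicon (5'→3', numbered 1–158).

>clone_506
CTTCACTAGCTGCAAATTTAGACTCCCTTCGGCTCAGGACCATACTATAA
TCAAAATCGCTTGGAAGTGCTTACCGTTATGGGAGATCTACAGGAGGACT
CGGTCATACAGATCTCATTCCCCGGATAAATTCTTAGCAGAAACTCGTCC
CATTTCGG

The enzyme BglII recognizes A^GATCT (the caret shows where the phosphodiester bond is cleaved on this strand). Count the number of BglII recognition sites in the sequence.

2

AGATCT occurs starting at positions 84, 110.
BglII cuts at 2 sites.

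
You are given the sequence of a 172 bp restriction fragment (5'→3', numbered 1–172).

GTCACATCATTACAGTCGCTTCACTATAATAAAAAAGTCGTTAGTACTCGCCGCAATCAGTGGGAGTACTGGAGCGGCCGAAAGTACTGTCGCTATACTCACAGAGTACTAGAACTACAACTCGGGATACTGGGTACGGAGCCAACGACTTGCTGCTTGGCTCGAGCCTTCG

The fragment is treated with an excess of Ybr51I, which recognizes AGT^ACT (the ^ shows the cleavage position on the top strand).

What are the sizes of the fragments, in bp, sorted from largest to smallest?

65, 45, 22, 22, 18 bp

Ybr51I sites (AGTACT) start at positions 43, 65, 83, 105.
Ybr51I cuts after base 3 of each site, so after positions 45, 67, 85, 107.
Linear molecule, 4 cuts → 5 fragments:
  1–45 → 45 bp
  46–67 → 22 bp
  68–85 → 18 bp
  86–107 → 22 bp
  108–172 → 65 bp
Sorted largest to smallest: 65, 45, 22, 22, 18 bp.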